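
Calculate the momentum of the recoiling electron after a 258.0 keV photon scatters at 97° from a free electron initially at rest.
1.7239e-22 kg·m/s

The electron is initially at rest, so by conservation of momentum:
p⃗_e = p⃗₀ − p⃗'  (incident photon momentum minus scattered photon momentum)

Photon momentum magnitudes (p = h/λ = E/c):
λ₀ = hc/E₀ = 4.8056 pm → p₀ = h/λ₀ = 1.3788e-22 kg·m/s
Δλ = λ_C(1 − cos 97°) = 2.7220 pm
λ' = 7.5276 pm → p' = h/λ' = 8.8024e-23 kg·m/s

The scattered photon makes angle θ = 97° with the incident direction, so by the law of cosines:
|p⃗_e|² = p₀² + p'² − 2p₀p'cos θ
|p⃗_e|² = (1.3788e-22)² + (8.8024e-23)² − 2·1.3788e-22·8.8024e-23·cos(97°)
|p⃗_e| = 1.7239e-22 kg·m/s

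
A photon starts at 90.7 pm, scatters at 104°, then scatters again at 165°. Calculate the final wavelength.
98.4832 pm

Apply Compton shift twice:

First scattering at θ₁ = 104°:
Δλ₁ = λ_C(1 - cos(104°))
Δλ₁ = 2.4263 × 1.2419
Δλ₁ = 3.0133 pm

After first scattering:
λ₁ = 90.7 + 3.0133 = 93.7133 pm

Second scattering at θ₂ = 165°:
Δλ₂ = λ_C(1 - cos(165°))
Δλ₂ = 2.4263 × 1.9659
Δλ₂ = 4.7699 pm

Final wavelength:
λ₂ = 93.7133 + 4.7699 = 98.4832 pm

Total shift: Δλ_total = 3.0133 + 4.7699 = 7.7832 pm

(Intermediate values are shown rounded; full precision is carried through to the final answer.)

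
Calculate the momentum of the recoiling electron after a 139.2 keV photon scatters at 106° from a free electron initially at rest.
1.0415e-22 kg·m/s

The electron is initially at rest, so by conservation of momentum:
p⃗_e = p⃗₀ − p⃗'  (incident photon momentum minus scattered photon momentum)

Photon momentum magnitudes (p = h/λ = E/c):
λ₀ = hc/E₀ = 8.9069 pm → p₀ = h/λ₀ = 7.4392e-23 kg·m/s
Δλ = λ_C(1 − cos 106°) = 3.0951 pm
λ' = 12.0020 pm → p' = h/λ' = 5.5208e-23 kg·m/s

The scattered photon makes angle θ = 106° with the incident direction, so by the law of cosines:
|p⃗_e|² = p₀² + p'² − 2p₀p'cos θ
|p⃗_e|² = (7.4392e-23)² + (5.5208e-23)² − 2·7.4392e-23·5.5208e-23·cos(106°)
|p⃗_e| = 1.0415e-22 kg·m/s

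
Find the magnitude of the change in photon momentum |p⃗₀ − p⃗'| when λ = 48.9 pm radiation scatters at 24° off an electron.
5.6228e-24 kg·m/s

Photon momentum magnitude is p = h/λ.

Initial momentum:
p₀ = h/λ = 6.6261e-34/4.8900e-11 = 1.3550e-23 kg·m/s

After scattering:
λ' = λ + Δλ = 48.9 + 0.2098 = 49.1098 pm
p' = h/λ' = 6.6261e-34/4.9110e-11 = 1.3492e-23 kg·m/s

Momentum is a vector; the scattered photon's direction makes angle θ = 24° with the incident direction. The magnitude of the vector change Δp⃗ = p⃗₀ − p⃗' is found from the law of cosines:
|Δp⃗|² = p₀² + p'² − 2p₀p'cos θ
|Δp⃗|² = (1.3550e-23)² + (1.3492e-23)² − 2·1.3550e-23·1.3492e-23·cos(24°)
|Δp⃗| = 5.6228e-24 kg·m/s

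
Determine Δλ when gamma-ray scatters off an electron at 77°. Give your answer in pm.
1.8805 pm

Using the Compton scattering formula:
Δλ = λ_C(1 - cos θ)

where λ_C = h/(m_e·c) ≈ 2.4263 pm is the Compton wavelength of an electron.

For θ = 77°:
cos(77°) = 0.2250
1 - cos(77°) = 0.7750

Δλ = 2.4263 × 0.7750
Δλ = 1.8805 pm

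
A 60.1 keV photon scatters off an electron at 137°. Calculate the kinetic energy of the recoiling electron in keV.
10.1677 keV

By energy conservation: K_e = E_initial - E_final

First find the scattered photon energy:
Initial wavelength: λ = hc/E = 20.6297 pm
Compton shift: Δλ = λ_C(1 - cos(137°)) = 4.2008 pm
Final wavelength: λ' = 20.6297 + 4.2008 = 24.8305 pm
Final photon energy: E' = hc/λ' = 49.9323 keV

Electron kinetic energy:
K_e = E - E' = 60.1000 - 49.9323 = 10.1677 keV

(Intermediate values are shown rounded; full precision is carried through to the final answer.)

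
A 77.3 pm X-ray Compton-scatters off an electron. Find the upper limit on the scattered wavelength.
82.1526 pm (at θ = 180°)

The Compton shift is Δλ = λ_C(1 − cos θ).

Since cos θ ranges from −1 to 1, the factor (1 − cos θ) ranges from 0 to 2; the maximum shift occurs at θ = 180° (backscattering):
Δλ_max = 2λ_C = 2 × 2.4263 pm = 4.8526 pm

Maximum scattered wavelength:
λ'_max = λ₀ + Δλ_max = 77.3 + 4.8526 = 82.1526 pm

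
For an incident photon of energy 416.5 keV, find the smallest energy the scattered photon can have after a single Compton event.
158.3566 keV (at θ = 180°)

The scattered photon has minimum energy when its wavelength is maximum, i.e., when the Compton shift Δλ = λ_C(1 − cos θ) is maximum. This occurs at θ = 180° (backscattering), giving Δλ_max = 2λ_C = 4.8526 pm.

Initial wavelength: λ₀ = hc/E₀ = 2.9768 pm
Maximum final wavelength: λ'_max = λ₀ + 2λ_C = 2.9768 + 4.8526 = 7.8294 pm
Minimum final energy: E'_min = hc/λ'_max = 158.3566 keV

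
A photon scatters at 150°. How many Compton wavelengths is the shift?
1.8660 λ_C

The Compton shift formula is:
Δλ = λ_C(1 - cos θ)

Dividing both sides by λ_C:
Δλ/λ_C = 1 - cos θ

For θ = 150°:
Δλ/λ_C = 1 - cos(150°)
Δλ/λ_C = 1 - -0.8660
Δλ/λ_C = 1.8660

This means the shift is 1.8660 × λ_C = 4.5276 pm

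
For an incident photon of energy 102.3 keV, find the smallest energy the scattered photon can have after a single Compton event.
73.0510 keV (at θ = 180°)

The scattered photon has minimum energy when its wavelength is maximum, i.e., when the Compton shift Δλ = λ_C(1 − cos θ) is maximum. This occurs at θ = 180° (backscattering), giving Δλ_max = 2λ_C = 4.8526 pm.

Initial wavelength: λ₀ = hc/E₀ = 12.1197 pm
Maximum final wavelength: λ'_max = λ₀ + 2λ_C = 12.1197 + 4.8526 = 16.9723 pm
Minimum final energy: E'_min = hc/λ'_max = 73.0510 keV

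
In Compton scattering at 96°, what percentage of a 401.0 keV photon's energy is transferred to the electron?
0.4643 (or 46.43%)

Calculate initial and final photon energies:

Initial: E₀ = 401.0 keV → λ₀ = 3.0919 pm
Compton shift: Δλ = 2.6799 pm
Final wavelength: λ' = 5.7718 pm
Final energy: E' = 214.8101 keV

Fractional energy loss:
(E₀ - E')/E₀ = (401.0000 - 214.8101)/401.0000
= 186.1899/401.0000
= 0.4643
= 46.43%

(Intermediate values are shown rounded; full precision is carried through to the final answer.)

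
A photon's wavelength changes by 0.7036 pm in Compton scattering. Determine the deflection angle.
44.76°

From the Compton formula Δλ = λ_C(1 - cos θ), we can solve for θ:

cos θ = 1 - Δλ/λ_C

Given:
- Δλ = 0.7036 pm
- λ_C = h/(m_e·c) ≈ 2.42631024 pm

cos θ = 1 - 0.7036/2.42631024
cos θ = 1 - 0.289988
cos θ = 0.710012

θ = arccos(0.710012)
θ = 44.76°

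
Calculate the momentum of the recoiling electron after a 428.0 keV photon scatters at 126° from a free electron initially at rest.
2.9725e-22 kg·m/s

The electron is initially at rest, so by conservation of momentum:
p⃗_e = p⃗₀ − p⃗'  (incident photon momentum minus scattered photon momentum)

Photon momentum magnitudes (p = h/λ = E/c):
λ₀ = hc/E₀ = 2.8968 pm → p₀ = h/λ₀ = 2.2874e-22 kg·m/s
Δλ = λ_C(1 − cos 126°) = 3.8525 pm
λ' = 6.7493 pm → p' = h/λ' = 9.8174e-23 kg·m/s

The scattered photon makes angle θ = 126° with the incident direction, so by the law of cosines:
|p⃗_e|² = p₀² + p'² − 2p₀p'cos θ
|p⃗_e|² = (2.2874e-22)² + (9.8174e-23)² − 2·2.2874e-22·9.8174e-23·cos(126°)
|p⃗_e| = 2.9725e-22 kg·m/s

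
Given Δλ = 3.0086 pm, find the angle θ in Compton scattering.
103.89°

From the Compton formula Δλ = λ_C(1 - cos θ), we can solve for θ:

cos θ = 1 - Δλ/λ_C

Given:
- Δλ = 3.0086 pm
- λ_C = h/(m_e·c) ≈ 2.42631024 pm

cos θ = 1 - 3.0086/2.42631024
cos θ = 1 - 1.239990
cos θ = -0.239990

θ = arccos(-0.239990)
θ = 103.89°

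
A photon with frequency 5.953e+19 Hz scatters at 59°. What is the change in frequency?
1.127e+19 Hz (decrease)

Convert frequency to wavelength (c = 299792458 m/s):
λ₀ = c/f₀ = 299792458/5.953e+19 = 5.0359896e-12 m = 5.0360 pm

Calculate Compton shift:
Δλ = λ_C(1 - cos(59°)) = 1.1767 pm

Final wavelength:
λ' = λ₀ + Δλ = 5.0360 + 1.1767 = 6.2127 pm

Final frequency:
f' = c/λ' = 299792458/6.2126576e-12 = 4.8255107e+19 Hz

Frequency shift (decrease):
Δf = f₀ - f' = 5.953e+19 - 4.8255107e+19 = 1.127e+19 Hz

(Intermediate values are shown rounded; full precision is carried through to the final answer.)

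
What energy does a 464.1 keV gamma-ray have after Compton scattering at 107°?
213.5011 keV

First convert energy to wavelength:
λ = hc/E, with hc ≈ 1239.842 keV·pm (i.e. 1239.842 eV·nm)

For E = 464.1 keV = 464100 eV:
λ = 1239.842 keV·pm / 464.1 keV
λ = 2.6715 pm

Calculate the Compton shift:
Δλ = λ_C(1 - cos(107°)) = 2.4263 × 1.2924
Δλ = 3.1357 pm

Final wavelength:
λ' = 2.6715 + 3.1357 = 5.8072 pm

Final energy:
E' = hc/λ' = 1239.842 / 5.8072 = 213.5011 keV

(Intermediate values are shown rounded; full precision is carried through to the final answer.)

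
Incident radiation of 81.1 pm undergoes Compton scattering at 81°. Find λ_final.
83.1468 pm

Using the Compton scattering formula:
λ' = λ + Δλ = λ + λ_C(1 - cos θ)

Given:
- Initial wavelength λ = 81.1 pm
- Scattering angle θ = 81°
- Compton wavelength λ_C ≈ 2.4263 pm

Calculate the shift:
Δλ = 2.4263 × (1 - cos(81°))
Δλ = 2.4263 × 0.8436
Δλ = 2.0468 pm

Final wavelength:
λ' = 81.1 + 2.0468 = 83.1468 pm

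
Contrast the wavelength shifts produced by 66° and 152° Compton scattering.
152° produces the larger shift by a factor of 3.174

Calculate both shifts using Δλ = λ_C(1 - cos θ):

For θ₁ = 66°:
Δλ₁ = 2.4263 × (1 - cos(66°))
Δλ₁ = 2.4263 × 0.5933
Δλ₁ = 1.4394 pm

For θ₂ = 152°:
Δλ₂ = 2.4263 × (1 - cos(152°))
Δλ₂ = 2.4263 × 1.8829
Δλ₂ = 4.5686 pm

The 152° angle produces the larger shift.
Ratio: 4.5686/1.4394 = 3.174

(Intermediate values are shown rounded; full precision is carried through to the final answer.)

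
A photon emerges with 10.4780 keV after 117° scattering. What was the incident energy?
10.8000 keV

Convert final energy to wavelength (hc ≈ 1239.842 keV·pm):
λ' = hc/E' = 1239.842 / 10.4780 = 118.3281 pm

Calculate the Compton shift:
Δλ = λ_C(1 - cos(117°))
Δλ = 2.4263 × (1 - cos(117°))
Δλ = 3.5278 pm

Initial wavelength:
λ = λ' - Δλ = 118.3281 - 3.5278 = 114.8003 pm

Initial energy:
E = hc/λ = 1239.842 / 114.8003 = 10.8000 keV

(Intermediate values are shown rounded; full precision is carried through to the final answer.)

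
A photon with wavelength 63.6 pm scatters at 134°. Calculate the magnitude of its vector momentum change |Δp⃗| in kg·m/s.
1.8600e-23 kg·m/s

Photon momentum magnitude is p = h/λ.

Initial momentum:
p₀ = h/λ = 6.6261e-34/6.3600e-11 = 1.0418e-23 kg·m/s

After scattering:
λ' = λ + Δλ = 63.6 + 4.1118 = 67.7118 pm
p' = h/λ' = 6.6261e-34/6.7712e-11 = 9.7857e-24 kg·m/s

Momentum is a vector; the scattered photon's direction makes angle θ = 134° with the incident direction. The magnitude of the vector change Δp⃗ = p⃗₀ − p⃗' is found from the law of cosines:
|Δp⃗|² = p₀² + p'² − 2p₀p'cos θ
|Δp⃗|² = (1.0418e-23)² + (9.7857e-24)² − 2·1.0418e-23·9.7857e-24·cos(134°)
|Δp⃗| = 1.8600e-23 kg·m/s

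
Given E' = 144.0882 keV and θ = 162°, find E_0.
320.3002 keV

Convert final energy to wavelength (hc ≈ 1239.842 keV·pm):
λ' = hc/E' = 1239.842 / 144.0882 = 8.6047 pm

Calculate the Compton shift:
Δλ = λ_C(1 - cos(162°))
Δλ = 2.4263 × (1 - cos(162°))
Δλ = 4.7339 pm

Initial wavelength:
λ = λ' - Δλ = 8.6047 - 4.7339 = 3.8709 pm

Initial energy:
E = hc/λ = 1239.842 / 3.8709 = 320.3002 keV

(Intermediate values are shown rounded; full precision is carried through to the final answer.)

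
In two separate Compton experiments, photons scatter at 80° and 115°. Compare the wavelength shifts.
115° produces the larger shift by a factor of 1.722

Calculate both shifts using Δλ = λ_C(1 - cos θ):

For θ₁ = 80°:
Δλ₁ = 2.4263 × (1 - cos(80°))
Δλ₁ = 2.4263 × 0.8264
Δλ₁ = 2.0050 pm

For θ₂ = 115°:
Δλ₂ = 2.4263 × (1 - cos(115°))
Δλ₂ = 2.4263 × 1.4226
Δλ₂ = 3.4517 pm

The 115° angle produces the larger shift.
Ratio: 3.4517/2.0050 = 1.722

(Intermediate values are shown rounded; full precision is carried through to the final answer.)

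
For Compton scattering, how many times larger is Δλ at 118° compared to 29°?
118° produces the larger shift by a factor of 11.720

Calculate both shifts using Δλ = λ_C(1 - cos θ):

For θ₁ = 29°:
Δλ₁ = 2.4263 × (1 - cos(29°))
Δλ₁ = 2.4263 × 0.1254
Δλ₁ = 0.3042 pm

For θ₂ = 118°:
Δλ₂ = 2.4263 × (1 - cos(118°))
Δλ₂ = 2.4263 × 1.4695
Δλ₂ = 3.5654 pm

The 118° angle produces the larger shift.
Ratio: 3.5654/0.3042 = 11.720

(Intermediate values are shown rounded; full precision is carried through to the final answer.)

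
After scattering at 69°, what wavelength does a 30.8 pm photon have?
32.3568 pm

Using the Compton scattering formula:
λ' = λ + Δλ = λ + λ_C(1 - cos θ)

Given:
- Initial wavelength λ = 30.8 pm
- Scattering angle θ = 69°
- Compton wavelength λ_C ≈ 2.4263 pm

Calculate the shift:
Δλ = 2.4263 × (1 - cos(69°))
Δλ = 2.4263 × 0.6416
Δλ = 1.5568 pm

Final wavelength:
λ' = 30.8 + 1.5568 = 32.3568 pm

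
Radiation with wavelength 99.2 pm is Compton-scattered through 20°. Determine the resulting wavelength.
99.3463 pm

Using the Compton scattering formula:
λ' = λ + Δλ = λ + λ_C(1 - cos θ)

Given:
- Initial wavelength λ = 99.2 pm
- Scattering angle θ = 20°
- Compton wavelength λ_C ≈ 2.4263 pm

Calculate the shift:
Δλ = 2.4263 × (1 - cos(20°))
Δλ = 2.4263 × 0.0603
Δλ = 0.1463 pm

Final wavelength:
λ' = 99.2 + 0.1463 = 99.3463 pm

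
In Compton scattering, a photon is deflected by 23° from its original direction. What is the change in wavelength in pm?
0.1929 pm

Using the Compton scattering formula:
Δλ = λ_C(1 - cos θ)

where λ_C = h/(m_e·c) ≈ 2.4263 pm is the Compton wavelength of an electron.

For θ = 23°:
cos(23°) = 0.9205
1 - cos(23°) = 0.0795

Δλ = 2.4263 × 0.0795
Δλ = 0.1929 pm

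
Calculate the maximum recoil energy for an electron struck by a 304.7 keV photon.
165.7304 keV

Maximum energy transfer occurs at θ = 180° (backscattering).

Initial photon: E₀ = 304.7 keV → λ₀ = 4.0691 pm

Maximum Compton shift (at 180°):
Δλ_max = 2λ_C = 2 × 2.4263 = 4.8526 pm

Final wavelength:
λ' = 4.0691 + 4.8526 = 8.9217 pm

Minimum photon energy (maximum energy to electron):
E'_min = hc/λ' = 138.9696 keV

Maximum electron kinetic energy:
K_max = E₀ - E'_min = 304.7000 - 138.9696 = 165.7304 keV

(Intermediate values are shown rounded; full precision is carried through to the final answer.)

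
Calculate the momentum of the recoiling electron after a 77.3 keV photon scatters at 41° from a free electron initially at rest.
2.8451e-23 kg·m/s

The electron is initially at rest, so by conservation of momentum:
p⃗_e = p⃗₀ − p⃗'  (incident photon momentum minus scattered photon momentum)

Photon momentum magnitudes (p = h/λ = E/c):
λ₀ = hc/E₀ = 16.0394 pm → p₀ = h/λ₀ = 4.1311e-23 kg·m/s
Δλ = λ_C(1 − cos 41°) = 0.5952 pm
λ' = 16.6345 pm → p' = h/λ' = 3.9833e-23 kg·m/s

The scattered photon makes angle θ = 41° with the incident direction, so by the law of cosines:
|p⃗_e|² = p₀² + p'² − 2p₀p'cos θ
|p⃗_e|² = (4.1311e-23)² + (3.9833e-23)² − 2·4.1311e-23·3.9833e-23·cos(41°)
|p⃗_e| = 2.8451e-23 kg·m/s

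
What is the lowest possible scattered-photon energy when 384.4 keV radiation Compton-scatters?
153.4835 keV (at θ = 180°)

The scattered photon has minimum energy when its wavelength is maximum, i.e., when the Compton shift Δλ = λ_C(1 − cos θ) is maximum. This occurs at θ = 180° (backscattering), giving Δλ_max = 2λ_C = 4.8526 pm.

Initial wavelength: λ₀ = hc/E₀ = 3.2254 pm
Maximum final wavelength: λ'_max = λ₀ + 2λ_C = 3.2254 + 4.8526 = 8.0780 pm
Minimum final energy: E'_min = hc/λ'_max = 153.4835 keV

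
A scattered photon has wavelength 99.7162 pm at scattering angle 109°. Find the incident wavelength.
96.5000 pm

From λ' = λ + Δλ, we have λ = λ' - Δλ

First calculate the Compton shift:
Δλ = λ_C(1 - cos θ)
Δλ = 2.4263 × (1 - cos(109°))
Δλ = 2.4263 × 1.3256
Δλ = 3.2162 pm

Initial wavelength:
λ = λ' - Δλ
λ = 99.7162 - 3.2162
λ = 96.5000 pm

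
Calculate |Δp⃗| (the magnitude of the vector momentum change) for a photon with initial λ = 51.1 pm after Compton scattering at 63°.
1.3382e-23 kg·m/s

Photon momentum magnitude is p = h/λ.

Initial momentum:
p₀ = h/λ = 6.6261e-34/5.1100e-11 = 1.2967e-23 kg·m/s

After scattering:
λ' = λ + Δλ = 51.1 + 1.3248 = 52.4248 pm
p' = h/λ' = 6.6261e-34/5.2425e-11 = 1.2639e-23 kg·m/s

Momentum is a vector; the scattered photon's direction makes angle θ = 63° with the incident direction. The magnitude of the vector change Δp⃗ = p⃗₀ − p⃗' is found from the law of cosines:
|Δp⃗|² = p₀² + p'² − 2p₀p'cos θ
|Δp⃗|² = (1.2967e-23)² + (1.2639e-23)² − 2·1.2967e-23·1.2639e-23·cos(63°)
|Δp⃗| = 1.3382e-23 kg·m/s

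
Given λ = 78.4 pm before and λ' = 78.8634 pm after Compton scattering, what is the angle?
36.00°

First find the wavelength shift:
Δλ = λ' - λ = 78.8634 - 78.4 = 0.4634 pm

Using Δλ = λ_C(1 - cos θ), with λ_C = h/(m_e·c) ≈ 2.42631024 pm:
cos θ = 1 - Δλ/λ_C
cos θ = 1 - 0.4634/2.42631024
cos θ = 0.809010

θ = arccos(0.809010)
θ = 36.00°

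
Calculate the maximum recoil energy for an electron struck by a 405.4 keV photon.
248.6750 keV

Maximum energy transfer occurs at θ = 180° (backscattering).

Initial photon: E₀ = 405.4 keV → λ₀ = 3.0583 pm

Maximum Compton shift (at 180°):
Δλ_max = 2λ_C = 2 × 2.4263 = 4.8526 pm

Final wavelength:
λ' = 3.0583 + 4.8526 = 7.9109 pm

Minimum photon energy (maximum energy to electron):
E'_min = hc/λ' = 156.7250 keV

Maximum electron kinetic energy:
K_max = E₀ - E'_min = 405.4000 - 156.7250 = 248.6750 keV

(Intermediate values are shown rounded; full precision is carried through to the final answer.)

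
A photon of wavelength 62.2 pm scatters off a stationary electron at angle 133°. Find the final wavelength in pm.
66.2810 pm

Using the Compton scattering formula:
λ' = λ + Δλ = λ + λ_C(1 - cos θ)

Given:
- Initial wavelength λ = 62.2 pm
- Scattering angle θ = 133°
- Compton wavelength λ_C ≈ 2.4263 pm

Calculate the shift:
Δλ = 2.4263 × (1 - cos(133°))
Δλ = 2.4263 × 1.6820
Δλ = 4.0810 pm

Final wavelength:
λ' = 62.2 + 4.0810 = 66.2810 pm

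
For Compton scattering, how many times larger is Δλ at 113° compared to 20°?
113° produces the larger shift by a factor of 23.061

Calculate both shifts using Δλ = λ_C(1 - cos θ):

For θ₁ = 20°:
Δλ₁ = 2.4263 × (1 - cos(20°))
Δλ₁ = 2.4263 × 0.0603
Δλ₁ = 0.1463 pm

For θ₂ = 113°:
Δλ₂ = 2.4263 × (1 - cos(113°))
Δλ₂ = 2.4263 × 1.3907
Δλ₂ = 3.3743 pm

The 113° angle produces the larger shift.
Ratio: 3.3743/0.1463 = 23.061

(Intermediate values are shown rounded; full precision is carried through to the final answer.)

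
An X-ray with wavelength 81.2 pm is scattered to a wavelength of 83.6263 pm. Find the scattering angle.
90.00°

First find the wavelength shift:
Δλ = λ' - λ = 83.6263 - 81.2 = 2.4263 pm

Using Δλ = λ_C(1 - cos θ), with λ_C = h/(m_e·c) ≈ 2.42631024 pm:
cos θ = 1 - Δλ/λ_C
cos θ = 1 - 2.4263/2.42631024
cos θ = 0.000004

θ = arccos(0.000004)
θ = 90.00°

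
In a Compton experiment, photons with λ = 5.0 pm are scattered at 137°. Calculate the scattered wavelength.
9.2008 pm

Using the Compton scattering formula:
λ' = λ + Δλ = λ + λ_C(1 - cos θ)

Given:
- Initial wavelength λ = 5.0 pm
- Scattering angle θ = 137°
- Compton wavelength λ_C ≈ 2.4263 pm

Calculate the shift:
Δλ = 2.4263 × (1 - cos(137°))
Δλ = 2.4263 × 1.7314
Δλ = 4.2008 pm

Final wavelength:
λ' = 5.0 + 4.2008 = 9.2008 pm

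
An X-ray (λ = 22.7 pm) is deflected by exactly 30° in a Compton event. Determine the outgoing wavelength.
23.0251 pm

Using the Compton formula: λ' = λ + λ_C(1 − cos θ)

For θ = 30°, cos θ = √3/2 (exact) ≈ 0.8660, so:
1 − cos 30° = 1 − (√3/2) ≈ 0.1340

Δλ = λ_C × 0.1340 = 2.4263 × 0.1340 = 0.3251 pm

λ' = 22.7 + 0.3251 = 23.0251 pm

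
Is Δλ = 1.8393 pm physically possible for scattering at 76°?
Yes, consistent

Calculate the expected shift for θ = 76°:

Δλ_expected = λ_C(1 - cos(76°))
Δλ_expected = 2.4263 × (1 - cos(76°))
Δλ_expected = 2.4263 × 0.7581
Δλ_expected = 1.8393 pm

Given shift: 1.8393 pm
Expected shift: 1.8393 pm
Difference: 0.0000 pm

The values match. This is consistent with Compton scattering at the stated angle.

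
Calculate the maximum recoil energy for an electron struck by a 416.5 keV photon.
258.1434 keV

Maximum energy transfer occurs at θ = 180° (backscattering).

Initial photon: E₀ = 416.5 keV → λ₀ = 2.9768 pm

Maximum Compton shift (at 180°):
Δλ_max = 2λ_C = 2 × 2.4263 = 4.8526 pm

Final wavelength:
λ' = 2.9768 + 4.8526 = 7.8294 pm

Minimum photon energy (maximum energy to electron):
E'_min = hc/λ' = 158.3566 keV

Maximum electron kinetic energy:
K_max = E₀ - E'_min = 416.5000 - 158.3566 = 258.1434 keV

(Intermediate values are shown rounded; full precision is carried through to the final answer.)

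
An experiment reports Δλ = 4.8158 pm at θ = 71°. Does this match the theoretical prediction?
No, inconsistent

Calculate the expected shift for θ = 71°:

Δλ_expected = λ_C(1 - cos(71°))
Δλ_expected = 2.4263 × (1 - cos(71°))
Δλ_expected = 2.4263 × 0.6744
Δλ_expected = 1.6364 pm

Given shift: 4.8158 pm
Expected shift: 1.6364 pm
Difference: 3.1794 pm

The values do not match. The given shift corresponds to θ ≈ 170.0°, not 71°.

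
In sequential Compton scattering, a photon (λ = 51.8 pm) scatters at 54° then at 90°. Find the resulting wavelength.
55.2265 pm

Apply Compton shift twice:

First scattering at θ₁ = 54°:
Δλ₁ = λ_C(1 - cos(54°))
Δλ₁ = 2.4263 × 0.4122
Δλ₁ = 1.0002 pm

After first scattering:
λ₁ = 51.8 + 1.0002 = 52.8002 pm

Second scattering at θ₂ = 90°:
Δλ₂ = λ_C(1 - cos(90°))
Δλ₂ = 2.4263 × 1.0000
Δλ₂ = 2.4263 pm

Final wavelength:
λ₂ = 52.8002 + 2.4263 = 55.2265 pm

Total shift: Δλ_total = 1.0002 + 2.4263 = 3.4265 pm

(Intermediate values are shown rounded; full precision is carried through to the final answer.)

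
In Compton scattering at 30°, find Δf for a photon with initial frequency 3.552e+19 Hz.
1.317e+18 Hz (decrease)

Convert frequency to wavelength (c = 299792458 m/s):
λ₀ = c/f₀ = 299792458/3.552e+19 = 8.4401030e-12 m = 8.4401 pm

Calculate Compton shift:
Δλ = λ_C(1 - cos(30°)) = 0.3251 pm

Final wavelength:
λ' = λ₀ + Δλ = 8.4401 + 0.3251 = 8.7652 pm

Final frequency:
f' = c/λ' = 299792458/8.7651669e-12 = 3.4202710e+19 Hz

Frequency shift (decrease):
Δf = f₀ - f' = 3.552e+19 - 3.4202710e+19 = 1.317e+18 Hz

(Intermediate values are shown rounded; full precision is carried through to the final answer.)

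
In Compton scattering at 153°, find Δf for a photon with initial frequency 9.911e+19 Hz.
5.973e+19 Hz (decrease)

Convert frequency to wavelength (c = 299792458 m/s):
λ₀ = c/f₀ = 299792458/9.911e+19 = 3.0248457e-12 m = 3.0248 pm

Calculate Compton shift:
Δλ = λ_C(1 - cos(153°)) = 4.5882 pm

Final wavelength:
λ' = λ₀ + Δλ = 3.0248 + 4.5882 = 7.6130 pm

Final frequency:
f' = c/λ' = 299792458/7.6130142e-12 = 3.9378944e+19 Hz

Frequency shift (decrease):
Δf = f₀ - f' = 9.911e+19 - 3.9378944e+19 = 5.973e+19 Hz

(Intermediate values are shown rounded; full precision is carried through to the final answer.)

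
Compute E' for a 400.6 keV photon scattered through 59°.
290.2503 keV

First convert energy to wavelength:
λ = hc/E, with hc ≈ 1239.842 keV·pm (i.e. 1239.842 eV·nm)

For E = 400.6 keV = 400600 eV:
λ = 1239.842 keV·pm / 400.6 keV
λ = 3.0950 pm

Calculate the Compton shift:
Δλ = λ_C(1 - cos(59°)) = 2.4263 × 0.4850
Δλ = 1.1767 pm

Final wavelength:
λ' = 3.0950 + 1.1767 = 4.2716 pm

Final energy:
E' = hc/λ' = 1239.842 / 4.2716 = 290.2503 keV

(Intermediate values are shown rounded; full precision is carried through to the final answer.)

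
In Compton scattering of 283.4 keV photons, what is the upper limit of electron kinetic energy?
149.0363 keV

Maximum energy transfer occurs at θ = 180° (backscattering).

Initial photon: E₀ = 283.4 keV → λ₀ = 4.3749 pm

Maximum Compton shift (at 180°):
Δλ_max = 2λ_C = 2 × 2.4263 = 4.8526 pm

Final wavelength:
λ' = 4.3749 + 4.8526 = 9.2275 pm

Minimum photon energy (maximum energy to electron):
E'_min = hc/λ' = 134.3637 keV

Maximum electron kinetic energy:
K_max = E₀ - E'_min = 283.4000 - 134.3637 = 149.0363 keV

(Intermediate values are shown rounded; full precision is carried through to the final answer.)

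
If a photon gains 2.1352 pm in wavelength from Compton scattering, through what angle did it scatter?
83.11°

From the Compton formula Δλ = λ_C(1 - cos θ), we can solve for θ:

cos θ = 1 - Δλ/λ_C

Given:
- Δλ = 2.1352 pm
- λ_C = h/(m_e·c) ≈ 2.42631024 pm

cos θ = 1 - 2.1352/2.42631024
cos θ = 1 - 0.880019
cos θ = 0.119981

θ = arccos(0.119981)
θ = 83.11°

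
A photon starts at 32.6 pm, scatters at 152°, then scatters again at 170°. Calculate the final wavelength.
41.9844 pm

Apply Compton shift twice:

First scattering at θ₁ = 152°:
Δλ₁ = λ_C(1 - cos(152°))
Δλ₁ = 2.4263 × 1.8829
Δλ₁ = 4.5686 pm

After first scattering:
λ₁ = 32.6 + 4.5686 = 37.1686 pm

Second scattering at θ₂ = 170°:
Δλ₂ = λ_C(1 - cos(170°))
Δλ₂ = 2.4263 × 1.9848
Δλ₂ = 4.8158 pm

Final wavelength:
λ₂ = 37.1686 + 4.8158 = 41.9844 pm

Total shift: Δλ_total = 4.5686 + 4.8158 = 9.3844 pm

(Intermediate values are shown rounded; full precision is carried through to the final answer.)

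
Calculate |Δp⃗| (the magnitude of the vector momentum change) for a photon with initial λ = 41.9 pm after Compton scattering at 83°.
2.0458e-23 kg·m/s

Photon momentum magnitude is p = h/λ.

Initial momentum:
p₀ = h/λ = 6.6261e-34/4.1900e-11 = 1.5814e-23 kg·m/s

After scattering:
λ' = λ + Δλ = 41.9 + 2.1306 = 44.0306 pm
p' = h/λ' = 6.6261e-34/4.4031e-11 = 1.5049e-23 kg·m/s

Momentum is a vector; the scattered photon's direction makes angle θ = 83° with the incident direction. The magnitude of the vector change Δp⃗ = p⃗₀ − p⃗' is found from the law of cosines:
|Δp⃗|² = p₀² + p'² − 2p₀p'cos θ
|Δp⃗|² = (1.5814e-23)² + (1.5049e-23)² − 2·1.5814e-23·1.5049e-23·cos(83°)
|Δp⃗| = 2.0458e-23 kg·m/s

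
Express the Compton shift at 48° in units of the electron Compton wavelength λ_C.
0.3309 λ_C

The Compton shift formula is:
Δλ = λ_C(1 - cos θ)

Dividing both sides by λ_C:
Δλ/λ_C = 1 - cos θ

For θ = 48°:
Δλ/λ_C = 1 - cos(48°)
Δλ/λ_C = 1 - 0.6691
Δλ/λ_C = 0.3309

This means the shift is 0.3309 × λ_C = 0.8028 pm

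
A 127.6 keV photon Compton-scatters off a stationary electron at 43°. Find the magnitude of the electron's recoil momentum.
4.8579e-23 kg·m/s

The electron is initially at rest, so by conservation of momentum:
p⃗_e = p⃗₀ − p⃗'  (incident photon momentum minus scattered photon momentum)

Photon momentum magnitudes (p = h/λ = E/c):
λ₀ = hc/E₀ = 9.7166 pm → p₀ = h/λ₀ = 6.8193e-23 kg·m/s
Δλ = λ_C(1 − cos 43°) = 0.6518 pm
λ' = 10.3684 pm → p' = h/λ' = 6.3906e-23 kg·m/s

The scattered photon makes angle θ = 43° with the incident direction, so by the law of cosines:
|p⃗_e|² = p₀² + p'² − 2p₀p'cos θ
|p⃗_e|² = (6.8193e-23)² + (6.3906e-23)² − 2·6.8193e-23·6.3906e-23·cos(43°)
|p⃗_e| = 4.8579e-23 kg·m/s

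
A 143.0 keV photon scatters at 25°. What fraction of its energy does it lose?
0.0255 (or 2.55%)

Calculate initial and final photon energies:

Initial: E₀ = 143.0 keV → λ₀ = 8.6702 pm
Compton shift: Δλ = 0.2273 pm
Final wavelength: λ' = 8.8976 pm
Final energy: E' = 139.3464 keV

Fractional energy loss:
(E₀ - E')/E₀ = (143.0000 - 139.3464)/143.0000
= 3.6536/143.0000
= 0.0255
= 2.55%

(Intermediate values are shown rounded; full precision is carried through to the final answer.)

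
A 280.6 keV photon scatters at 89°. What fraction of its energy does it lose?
0.3505 (or 35.05%)

Calculate initial and final photon energies:

Initial: E₀ = 280.6 keV → λ₀ = 4.4185 pm
Compton shift: Δλ = 2.3840 pm
Final wavelength: λ' = 6.8025 pm
Final energy: E' = 182.2626 keV

Fractional energy loss:
(E₀ - E')/E₀ = (280.6000 - 182.2626)/280.6000
= 98.3374/280.6000
= 0.3505
= 35.05%

(Intermediate values are shown rounded; full precision is carried through to the final answer.)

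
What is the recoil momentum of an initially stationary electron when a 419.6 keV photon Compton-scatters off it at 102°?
2.7103e-22 kg·m/s

The electron is initially at rest, so by conservation of momentum:
p⃗_e = p⃗₀ − p⃗'  (incident photon momentum minus scattered photon momentum)

Photon momentum magnitudes (p = h/λ = E/c):
λ₀ = hc/E₀ = 2.9548 pm → p₀ = h/λ₀ = 2.2425e-22 kg·m/s
Δλ = λ_C(1 − cos 102°) = 2.9308 pm
λ' = 5.8856 pm → p' = h/λ' = 1.1258e-22 kg·m/s

The scattered photon makes angle θ = 102° with the incident direction, so by the law of cosines:
|p⃗_e|² = p₀² + p'² − 2p₀p'cos θ
|p⃗_e|² = (2.2425e-22)² + (1.1258e-22)² − 2·2.2425e-22·1.1258e-22·cos(102°)
|p⃗_e| = 2.7103e-22 kg·m/s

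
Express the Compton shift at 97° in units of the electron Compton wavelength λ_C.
1.1219 λ_C

The Compton shift formula is:
Δλ = λ_C(1 - cos θ)

Dividing both sides by λ_C:
Δλ/λ_C = 1 - cos θ

For θ = 97°:
Δλ/λ_C = 1 - cos(97°)
Δλ/λ_C = 1 - -0.1219
Δλ/λ_C = 1.1219

This means the shift is 1.1219 × λ_C = 2.7220 pm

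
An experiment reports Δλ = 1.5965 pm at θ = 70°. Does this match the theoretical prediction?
Yes, consistent

Calculate the expected shift for θ = 70°:

Δλ_expected = λ_C(1 - cos(70°))
Δλ_expected = 2.4263 × (1 - cos(70°))
Δλ_expected = 2.4263 × 0.6580
Δλ_expected = 1.5965 pm

Given shift: 1.5965 pm
Expected shift: 1.5965 pm
Difference: 0.0000 pm

The values match. This is consistent with Compton scattering at the stated angle.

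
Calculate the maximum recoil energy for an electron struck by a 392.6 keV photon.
237.8258 keV

Maximum energy transfer occurs at θ = 180° (backscattering).

Initial photon: E₀ = 392.6 keV → λ₀ = 3.1580 pm

Maximum Compton shift (at 180°):
Δλ_max = 2λ_C = 2 × 2.4263 = 4.8526 pm

Final wavelength:
λ' = 3.1580 + 4.8526 = 8.0106 pm

Minimum photon energy (maximum energy to electron):
E'_min = hc/λ' = 154.7742 keV

Maximum electron kinetic energy:
K_max = E₀ - E'_min = 392.6000 - 154.7742 = 237.8258 keV

(Intermediate values are shown rounded; full precision is carried through to the final answer.)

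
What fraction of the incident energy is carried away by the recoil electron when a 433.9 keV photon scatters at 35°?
0.1331 (or 13.31%)

Calculate initial and final photon energies:

Initial: E₀ = 433.9 keV → λ₀ = 2.8574 pm
Compton shift: Δλ = 0.4388 pm
Final wavelength: λ' = 3.2962 pm
Final energy: E' = 376.1394 keV

Fractional energy loss:
(E₀ - E')/E₀ = (433.9000 - 376.1394)/433.9000
= 57.7606/433.9000
= 0.1331
= 13.31%

(Intermediate values are shown rounded; full precision is carried through to the final answer.)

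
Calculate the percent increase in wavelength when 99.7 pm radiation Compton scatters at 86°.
2.2639%

Calculate the Compton shift:
Δλ = λ_C(1 - cos(86°))
Δλ = 2.4263 × (1 - cos(86°))
Δλ = 2.4263 × 0.9302
Δλ = 2.2571 pm

Percentage change:
(Δλ/λ₀) × 100 = (2.2571/99.7) × 100
= 2.2639%

(Intermediate values are shown rounded; full precision is carried through to the final answer.)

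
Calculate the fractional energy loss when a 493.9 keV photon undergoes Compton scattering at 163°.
0.6541 (or 65.41%)

Calculate initial and final photon energies:

Initial: E₀ = 493.9 keV → λ₀ = 2.5103 pm
Compton shift: Δλ = 4.7466 pm
Final wavelength: λ' = 7.2569 pm
Final energy: E' = 170.8498 keV

Fractional energy loss:
(E₀ - E')/E₀ = (493.9000 - 170.8498)/493.9000
= 323.0502/493.9000
= 0.6541
= 65.41%

(Intermediate values are shown rounded; full precision is carried through to the final answer.)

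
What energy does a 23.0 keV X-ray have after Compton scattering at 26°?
22.8957 keV

First convert energy to wavelength:
λ = hc/E, with hc ≈ 1239.842 keV·pm (i.e. 1239.842 eV·nm)

For E = 23.0 keV = 23000 eV:
λ = 1239.842 keV·pm / 23.0 keV
λ = 53.9062 pm

Calculate the Compton shift:
Δλ = λ_C(1 - cos(26°)) = 2.4263 × 0.1012
Δλ = 0.2456 pm

Final wavelength:
λ' = 53.9062 + 0.2456 = 54.1517 pm

Final energy:
E' = hc/λ' = 1239.842 / 54.1517 = 22.8957 keV

(Intermediate values are shown rounded; full precision is carried through to the final answer.)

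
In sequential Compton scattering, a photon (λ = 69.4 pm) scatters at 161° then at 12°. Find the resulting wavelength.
74.1735 pm

Apply Compton shift twice:

First scattering at θ₁ = 161°:
Δλ₁ = λ_C(1 - cos(161°))
Δλ₁ = 2.4263 × 1.9455
Δλ₁ = 4.7204 pm

After first scattering:
λ₁ = 69.4 + 4.7204 = 74.1204 pm

Second scattering at θ₂ = 12°:
Δλ₂ = λ_C(1 - cos(12°))
Δλ₂ = 2.4263 × 0.0219
Δλ₂ = 0.0530 pm

Final wavelength:
λ₂ = 74.1204 + 0.0530 = 74.1735 pm

Total shift: Δλ_total = 4.7204 + 0.0530 = 4.7735 pm

(Intermediate values are shown rounded; full precision is carried through to the final answer.)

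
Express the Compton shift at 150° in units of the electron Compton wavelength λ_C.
1.8660 λ_C

The Compton shift formula is:
Δλ = λ_C(1 - cos θ)

Dividing both sides by λ_C:
Δλ/λ_C = 1 - cos θ

For θ = 150°:
Δλ/λ_C = 1 - cos(150°)
Δλ/λ_C = 1 - -0.8660
Δλ/λ_C = 1.8660

This means the shift is 1.8660 × λ_C = 4.5276 pm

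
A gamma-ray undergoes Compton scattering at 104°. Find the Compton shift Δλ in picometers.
3.0133 pm

Using the Compton scattering formula:
Δλ = λ_C(1 - cos θ)

where λ_C = h/(m_e·c) ≈ 2.4263 pm is the Compton wavelength of an electron.

For θ = 104°:
cos(104°) = -0.2419
1 - cos(104°) = 1.2419

Δλ = 2.4263 × 1.2419
Δλ = 3.0133 pm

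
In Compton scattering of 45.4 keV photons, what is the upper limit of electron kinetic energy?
6.8500 keV

Maximum energy transfer occurs at θ = 180° (backscattering).

Initial photon: E₀ = 45.4 keV → λ₀ = 27.3093 pm

Maximum Compton shift (at 180°):
Δλ_max = 2λ_C = 2 × 2.4263 = 4.8526 pm

Final wavelength:
λ' = 27.3093 + 4.8526 = 32.1619 pm

Minimum photon energy (maximum energy to electron):
E'_min = hc/λ' = 38.5500 keV

Maximum electron kinetic energy:
K_max = E₀ - E'_min = 45.4000 - 38.5500 = 6.8500 keV

(Intermediate values are shown rounded; full precision is carried through to the final answer.)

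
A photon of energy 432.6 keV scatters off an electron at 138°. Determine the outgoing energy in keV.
174.7380 keV

First convert energy to wavelength:
λ = hc/E, with hc ≈ 1239.842 keV·pm (i.e. 1239.842 eV·nm)

For E = 432.6 keV = 432600 eV:
λ = 1239.842 keV·pm / 432.6 keV
λ = 2.8660 pm

Calculate the Compton shift:
Δλ = λ_C(1 - cos(138°)) = 2.4263 × 1.7431
Δλ = 4.2294 pm

Final wavelength:
λ' = 2.8660 + 4.2294 = 7.0954 pm

Final energy:
E' = hc/λ' = 1239.842 / 7.0954 = 174.7380 keV

(Intermediate values are shown rounded; full precision is carried through to the final answer.)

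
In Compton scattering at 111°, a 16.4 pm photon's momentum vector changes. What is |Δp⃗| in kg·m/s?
6.1142e-23 kg·m/s

Photon momentum magnitude is p = h/λ.

Initial momentum:
p₀ = h/λ = 6.6261e-34/1.6400e-11 = 4.0403e-23 kg·m/s

After scattering:
λ' = λ + Δλ = 16.4 + 3.2958 = 19.6958 pm
p' = h/λ' = 6.6261e-34/1.9696e-11 = 3.3642e-23 kg·m/s

Momentum is a vector; the scattered photon's direction makes angle θ = 111° with the incident direction. The magnitude of the vector change Δp⃗ = p⃗₀ − p⃗' is found from the law of cosines:
|Δp⃗|² = p₀² + p'² − 2p₀p'cos θ
|Δp⃗|² = (4.0403e-23)² + (3.3642e-23)² − 2·4.0403e-23·3.3642e-23·cos(111°)
|Δp⃗| = 6.1142e-23 kg·m/s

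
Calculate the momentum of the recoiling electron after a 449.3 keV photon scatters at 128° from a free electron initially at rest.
3.1117e-22 kg·m/s

The electron is initially at rest, so by conservation of momentum:
p⃗_e = p⃗₀ − p⃗'  (incident photon momentum minus scattered photon momentum)

Photon momentum magnitudes (p = h/λ = E/c):
λ₀ = hc/E₀ = 2.7595 pm → p₀ = h/λ₀ = 2.4012e-22 kg·m/s
Δλ = λ_C(1 − cos 128°) = 3.9201 pm
λ' = 6.6796 pm → p' = h/λ' = 9.9199e-23 kg·m/s

The scattered photon makes angle θ = 128° with the incident direction, so by the law of cosines:
|p⃗_e|² = p₀² + p'² − 2p₀p'cos θ
|p⃗_e|² = (2.4012e-22)² + (9.9199e-23)² − 2·2.4012e-22·9.9199e-23·cos(128°)
|p⃗_e| = 3.1117e-22 kg·m/s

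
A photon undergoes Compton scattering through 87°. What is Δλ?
2.2993 pm

Using the Compton scattering formula:
Δλ = λ_C(1 - cos θ)

where λ_C = h/(m_e·c) ≈ 2.4263 pm is the Compton wavelength of an electron.

For θ = 87°:
cos(87°) = 0.0523
1 - cos(87°) = 0.9477

Δλ = 2.4263 × 0.9477
Δλ = 2.2993 pm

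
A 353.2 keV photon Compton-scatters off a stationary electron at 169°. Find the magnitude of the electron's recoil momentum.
2.6739e-22 kg·m/s

The electron is initially at rest, so by conservation of momentum:
p⃗_e = p⃗₀ − p⃗'  (incident photon momentum minus scattered photon momentum)

Photon momentum magnitudes (p = h/λ = E/c):
λ₀ = hc/E₀ = 3.5103 pm → p₀ = h/λ₀ = 1.8876e-22 kg·m/s
Δλ = λ_C(1 − cos 169°) = 4.8080 pm
λ' = 8.3184 pm → p' = h/λ' = 7.9656e-23 kg·m/s

The scattered photon makes angle θ = 169° with the incident direction, so by the law of cosines:
|p⃗_e|² = p₀² + p'² − 2p₀p'cos θ
|p⃗_e|² = (1.8876e-22)² + (7.9656e-23)² − 2·1.8876e-22·7.9656e-23·cos(169°)
|p⃗_e| = 2.6739e-22 kg·m/s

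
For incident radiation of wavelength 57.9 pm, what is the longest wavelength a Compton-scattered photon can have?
62.7526 pm (at θ = 180°)

The Compton shift is Δλ = λ_C(1 − cos θ).

Since cos θ ranges from −1 to 1, the factor (1 − cos θ) ranges from 0 to 2; the maximum shift occurs at θ = 180° (backscattering):
Δλ_max = 2λ_C = 2 × 2.4263 pm = 4.8526 pm

Maximum scattered wavelength:
λ'_max = λ₀ + Δλ_max = 57.9 + 4.8526 = 62.7526 pm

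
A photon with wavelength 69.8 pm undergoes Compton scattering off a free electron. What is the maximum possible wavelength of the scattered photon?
74.6526 pm (at θ = 180°)

The Compton shift is Δλ = λ_C(1 − cos θ).

Since cos θ ranges from −1 to 1, the factor (1 − cos θ) ranges from 0 to 2; the maximum shift occurs at θ = 180° (backscattering):
Δλ_max = 2λ_C = 2 × 2.4263 pm = 4.8526 pm

Maximum scattered wavelength:
λ'_max = λ₀ + Δλ_max = 69.8 + 4.8526 = 74.6526 pm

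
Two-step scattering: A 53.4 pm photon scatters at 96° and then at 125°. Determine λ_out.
59.8979 pm

Apply Compton shift twice:

First scattering at θ₁ = 96°:
Δλ₁ = λ_C(1 - cos(96°))
Δλ₁ = 2.4263 × 1.1045
Δλ₁ = 2.6799 pm

After first scattering:
λ₁ = 53.4 + 2.6799 = 56.0799 pm

Second scattering at θ₂ = 125°:
Δλ₂ = λ_C(1 - cos(125°))
Δλ₂ = 2.4263 × 1.5736
Δλ₂ = 3.8180 pm

Final wavelength:
λ₂ = 56.0799 + 3.8180 = 59.8979 pm

Total shift: Δλ_total = 2.6799 + 3.8180 = 6.4979 pm

(Intermediate values are shown rounded; full precision is carried through to the final answer.)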